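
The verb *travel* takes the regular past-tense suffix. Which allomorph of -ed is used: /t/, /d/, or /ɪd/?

/d/

The stem *travel* ends in a voiced sound other than /d/.
The -ed suffix is realized as /ɪd/ after /t, d/; as /t/ after other voiceless consonants; and as /d/ after other voiced sounds.
So -ed on *travel* is pronounced /d/.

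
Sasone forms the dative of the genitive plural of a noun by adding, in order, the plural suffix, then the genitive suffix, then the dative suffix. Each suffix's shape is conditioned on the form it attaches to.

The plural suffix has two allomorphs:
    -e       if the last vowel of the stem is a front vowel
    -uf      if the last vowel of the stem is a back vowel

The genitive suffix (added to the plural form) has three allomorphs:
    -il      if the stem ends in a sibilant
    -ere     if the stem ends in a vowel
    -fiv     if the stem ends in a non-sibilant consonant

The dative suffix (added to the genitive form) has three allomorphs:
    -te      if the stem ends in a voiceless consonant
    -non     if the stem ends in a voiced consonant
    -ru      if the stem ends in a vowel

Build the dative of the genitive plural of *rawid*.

The last vowel of *rawid* is /i/, which is a front vowel, so the plural suffix is -e, giving *rawide*.
The final sound of the plural form *rawide* is /e/, which is a vowel, so the genitive suffix is -ere, giving *rawideere*.
The genitive form *rawideere* — final sound /e/ (a vowel) → -ru → *rawideereru*.

rawideereru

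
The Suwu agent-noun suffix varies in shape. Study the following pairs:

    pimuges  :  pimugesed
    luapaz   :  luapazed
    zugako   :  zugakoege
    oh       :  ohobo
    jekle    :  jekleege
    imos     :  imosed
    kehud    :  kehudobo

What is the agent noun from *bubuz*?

The pattern is sibilance of the final sound: -ed when the stem ends in a sibilant (*pimuges*, *luapaz*, *imos*); -obo when the stem ends in a non-sibilant consonant (*oh*, *kehud*); -ege when the stem ends in a vowel (*zugako*, *jekle*).
The final sound of *bubuz* is /z/, which is a sibilant, so the suffix is -ed, giving *bubuzed*.

bubuzed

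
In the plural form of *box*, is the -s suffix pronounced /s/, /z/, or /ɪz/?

/ɪz/

The stem *box* ends in a sibilant (/s, z, ʃ, ʒ, tʃ, dʒ/).
The plural suffix surfaces as /ɪz/ after sibilants, /s/ after other voiceless consonants, and /z/ after other voiced sounds.
So the plural -s on *box* is pronounced /ɪz/.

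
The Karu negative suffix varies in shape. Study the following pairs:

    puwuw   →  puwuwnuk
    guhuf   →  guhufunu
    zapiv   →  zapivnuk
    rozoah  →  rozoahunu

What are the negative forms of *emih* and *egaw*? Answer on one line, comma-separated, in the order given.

Looking at the final consonant of each stem: -unu when the stem ends in a voiceless consonant (*guhuf*, *rozoah*); -nuk when the stem ends in a voiced consonant (*puwuw*, *zapiv*).
The final consonant of *emih* is /h/, which is voiceless, so the suffix is -unu, giving *emihunu*.
*egaw*: final consonant = /w/, voiced → -nuk → *egawnuk*.

emihunu, egawnuk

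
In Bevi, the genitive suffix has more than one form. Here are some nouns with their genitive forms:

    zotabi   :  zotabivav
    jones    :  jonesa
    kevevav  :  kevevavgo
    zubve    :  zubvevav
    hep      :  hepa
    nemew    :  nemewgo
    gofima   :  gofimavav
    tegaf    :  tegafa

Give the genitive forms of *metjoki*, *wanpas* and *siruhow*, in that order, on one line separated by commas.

The alternation tracks the final sound of the stem — -a when the stem ends in a voiceless consonant (*jones*, *hep*, *tegaf*); -go when the stem ends in a voiced consonant (*kevevav*, *nemew*); -vav when the stem ends in a vowel (*zotabi*, *zubve*, *gofima*).
The final sound of *metjoki* is /i/, which is a vowel, so the suffix is -vav, giving *metjokivav*.
Since the final sound of *wanpas* is /s/ (a voiceless consonant), it takes -a, giving *wanpasa*.
*siruhow* — final sound /w/ (a voiced consonant) → -go → *siruhowgo*.

metjokivav, wanpasa, siruhowgo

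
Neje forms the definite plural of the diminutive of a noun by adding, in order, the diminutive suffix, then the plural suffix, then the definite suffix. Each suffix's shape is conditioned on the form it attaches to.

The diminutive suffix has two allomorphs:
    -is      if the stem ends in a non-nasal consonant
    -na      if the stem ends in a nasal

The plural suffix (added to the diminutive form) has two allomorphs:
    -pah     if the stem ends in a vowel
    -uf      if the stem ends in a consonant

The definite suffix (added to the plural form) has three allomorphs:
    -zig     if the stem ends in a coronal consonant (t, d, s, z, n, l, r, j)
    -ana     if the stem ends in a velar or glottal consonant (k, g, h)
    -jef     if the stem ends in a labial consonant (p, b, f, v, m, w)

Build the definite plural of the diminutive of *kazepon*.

kazeponnapahana

*kazepon*: final consonant = /n/, a nasal → -na → *kazeponna*.
The diminutive form *kazeponna* — final sound /a/ (a vowel) → -pah → *kazeponnapah*.
The plural form *kazeponnapah* — final consonant /h/ (velar/glottal) → -ana → *kazeponnapahana*.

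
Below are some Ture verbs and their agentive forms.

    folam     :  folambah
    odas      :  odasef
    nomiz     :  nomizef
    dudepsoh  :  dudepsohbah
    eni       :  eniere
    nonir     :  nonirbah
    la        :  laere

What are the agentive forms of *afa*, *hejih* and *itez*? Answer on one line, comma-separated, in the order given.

The suffix is conditioned by the final sound: -ef when the stem ends in a sibilant (*odas*, *nomiz*); -bah when the stem ends in a non-sibilant consonant (*folam*, *dudepsoh*, *nonir*); -ere when the stem ends in a vowel (*eni*, *la*).
*afa*: final sound = /a/, a vowel → -ere → *afaere*.
*hejih* — final sound /h/ (a non-sibilant consonant) → -bah → *hejihbah*.
*itez* — final sound /z/ (a sibilant) → -ef → *itezef*.

afaere, hejihbah, itezef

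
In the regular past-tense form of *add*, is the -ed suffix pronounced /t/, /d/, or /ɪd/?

The stem *add* ends in /t/ or /d/.
The -ed suffix is realized as /ɪd/ after /t, d/; as /t/ after other voiceless consonants; and as /d/ after other voiced sounds.
So -ed on *add* is pronounced /ɪd/.

/ɪd/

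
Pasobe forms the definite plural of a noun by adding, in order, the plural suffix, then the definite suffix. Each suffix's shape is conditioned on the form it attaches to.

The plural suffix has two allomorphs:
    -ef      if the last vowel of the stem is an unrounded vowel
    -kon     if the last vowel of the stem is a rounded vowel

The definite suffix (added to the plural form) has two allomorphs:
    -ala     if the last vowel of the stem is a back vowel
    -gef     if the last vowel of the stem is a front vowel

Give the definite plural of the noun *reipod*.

reipodkonala

The last vowel of *reipod* is /o/, which is a rounded vowel, so the plural suffix is -kon, giving *reipodkon*.
The plural form *reipodkon* — last vowel /o/ (a back vowel) → -ala → *reipodkonala*.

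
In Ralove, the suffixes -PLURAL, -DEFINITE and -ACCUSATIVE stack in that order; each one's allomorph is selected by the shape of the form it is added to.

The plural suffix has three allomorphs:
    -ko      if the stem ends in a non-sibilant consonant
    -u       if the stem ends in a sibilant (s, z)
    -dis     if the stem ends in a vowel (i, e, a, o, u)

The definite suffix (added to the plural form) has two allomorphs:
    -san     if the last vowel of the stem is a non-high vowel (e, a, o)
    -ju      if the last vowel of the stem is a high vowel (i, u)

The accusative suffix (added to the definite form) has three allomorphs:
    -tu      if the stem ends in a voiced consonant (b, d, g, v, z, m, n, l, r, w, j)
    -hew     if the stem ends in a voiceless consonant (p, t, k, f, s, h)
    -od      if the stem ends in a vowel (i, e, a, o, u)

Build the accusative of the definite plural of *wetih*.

Since the final sound of *wetih* is /h/ (a non-sibilant consonant), it takes -ko, giving *wetihko*.
The plural form *wetihko*: last vowel = /o/, a non-high vowel → -san → *wetihkosan*.
The definite form *wetihkosan* — final sound /n/ (a voiced consonant) → -tu → *wetihkosantu*.

wetihkosantu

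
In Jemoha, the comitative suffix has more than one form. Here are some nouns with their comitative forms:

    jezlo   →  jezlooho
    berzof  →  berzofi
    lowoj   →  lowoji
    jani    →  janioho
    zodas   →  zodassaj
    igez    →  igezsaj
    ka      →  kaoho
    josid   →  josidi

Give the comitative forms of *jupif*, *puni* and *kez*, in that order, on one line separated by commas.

jupifi, punioho, kezsaj

The alternation tracks the final sound of the stem — -saj when the stem ends in a sibilant (*zodas*, *igez*); -i when the stem ends in a non-sibilant consonant (*berzof*, *lowoj*, *josid*); -oho when the stem ends in a vowel (*jezlo*, *jani*, *ka*).
*jupif*: final sound = /f/, a non-sibilant consonant → -i → *jupifi*.
*puni* — final sound /i/ (a vowel) → -oho → *punioho*.
Since the final sound of *kez* is /z/ (a sibilant), it takes -saj, giving *kezsaj*.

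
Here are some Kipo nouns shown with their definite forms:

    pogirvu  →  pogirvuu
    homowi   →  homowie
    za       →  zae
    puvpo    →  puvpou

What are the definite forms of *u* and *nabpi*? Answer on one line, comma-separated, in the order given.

uu, nabpie

The alternation tracks the last vowel of the stem — -u when the last vowel of the stem is a rounded vowel (*pogirvu*, *puvpo*); -e when the last vowel of the stem is an unrounded vowel (*homowi*, *za*).
Since the last vowel of *u* is /u/ (a rounded vowel), it takes -u, giving *uu*.
Since the last vowel of *nabpi* is /i/ (an unrounded vowel), it takes -e, giving *nabpie*.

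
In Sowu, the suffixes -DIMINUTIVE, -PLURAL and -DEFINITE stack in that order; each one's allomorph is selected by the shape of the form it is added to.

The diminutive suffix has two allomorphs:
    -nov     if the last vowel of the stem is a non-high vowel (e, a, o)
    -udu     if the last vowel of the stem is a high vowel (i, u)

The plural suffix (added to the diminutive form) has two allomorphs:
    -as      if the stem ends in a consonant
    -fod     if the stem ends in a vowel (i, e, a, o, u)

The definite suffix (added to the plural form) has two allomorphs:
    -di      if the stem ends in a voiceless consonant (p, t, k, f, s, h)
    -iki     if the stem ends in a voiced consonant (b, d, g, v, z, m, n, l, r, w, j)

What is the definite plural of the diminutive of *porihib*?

The last vowel of *porihib* is /i/, which is a high vowel, so the diminutive suffix is -udu, giving *porihibudu*.
The diminutive form *porihibudu* — final sound /u/ (a vowel) → -fod → *porihibudufod*.
The plural form *porihibudufod*: final consonant = /d/, voiced → -iki → *porihibudufodiki*.

porihibudufodiki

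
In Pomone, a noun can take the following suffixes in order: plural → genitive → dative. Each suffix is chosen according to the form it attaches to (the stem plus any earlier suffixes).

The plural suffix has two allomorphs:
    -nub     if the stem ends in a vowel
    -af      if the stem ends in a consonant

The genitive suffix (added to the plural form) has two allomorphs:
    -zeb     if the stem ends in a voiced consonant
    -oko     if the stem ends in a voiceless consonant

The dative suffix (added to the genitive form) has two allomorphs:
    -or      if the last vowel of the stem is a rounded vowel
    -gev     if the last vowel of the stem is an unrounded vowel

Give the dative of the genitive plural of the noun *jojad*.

jojadafokoor

The final sound of *jojad* is /d/, which is a consonant, so the plural suffix is -af, giving *jojadaf*.
The final consonant of the plural form *jojadaf* is /f/, which is voiceless, so the genitive suffix is -oko, giving *jojadafoko*.
The last vowel of the genitive form *jojadafoko* is /o/, which is a rounded vowel, so the dative suffix is -or, giving *jojadafokoor*.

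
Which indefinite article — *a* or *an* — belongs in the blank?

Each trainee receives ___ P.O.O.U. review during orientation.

a

The indefinite article is chosen by the initial *sound* of the following word, not its spelling.
The initialism *P.O.O.U.* is read letter by letter; the first letter, P, is pronounced /piː/, which begins with a consonant sound.
So the article is *a*: Each trainee receives a P.O.O.U. review during orientation.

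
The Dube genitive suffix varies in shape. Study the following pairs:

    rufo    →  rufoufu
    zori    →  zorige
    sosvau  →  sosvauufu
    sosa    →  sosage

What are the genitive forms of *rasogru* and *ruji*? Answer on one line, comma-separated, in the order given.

rasogruufu, rujige

The suffix is conditioned by the last vowel: -ufu when the last vowel of the stem is a rounded vowel (*rufo*, *sosvau*); -ge when the last vowel of the stem is an unrounded vowel (*zori*, *sosa*).
Since the last vowel of *rasogru* is /u/ (a rounded vowel), it takes -ufu, giving *rasogruufu*.
*ruji*: last vowel = /i/, an unrounded vowel → -ge → *rujige*.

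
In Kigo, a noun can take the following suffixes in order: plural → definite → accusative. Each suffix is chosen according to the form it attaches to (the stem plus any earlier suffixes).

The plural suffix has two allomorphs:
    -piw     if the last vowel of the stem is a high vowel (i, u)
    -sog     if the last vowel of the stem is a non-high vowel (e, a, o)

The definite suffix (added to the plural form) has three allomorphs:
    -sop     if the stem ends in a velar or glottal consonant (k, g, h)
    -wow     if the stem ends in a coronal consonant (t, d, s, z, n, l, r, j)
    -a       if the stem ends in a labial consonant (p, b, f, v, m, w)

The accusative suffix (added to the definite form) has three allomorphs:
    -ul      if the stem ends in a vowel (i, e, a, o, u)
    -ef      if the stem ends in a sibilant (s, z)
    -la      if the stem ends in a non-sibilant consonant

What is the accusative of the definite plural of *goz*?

The last vowel of *goz* is /o/, which is a non-high vowel, so the plural suffix is -sog, giving *gozsog*.
The plural form *gozsog* — final consonant /g/ (velar/glottal) → -sop → *gozsogsop*.
The definite form *gozsogsop*: final sound = /p/, a non-sibilant consonant → -la → *gozsogsopla*.

gozsogsopla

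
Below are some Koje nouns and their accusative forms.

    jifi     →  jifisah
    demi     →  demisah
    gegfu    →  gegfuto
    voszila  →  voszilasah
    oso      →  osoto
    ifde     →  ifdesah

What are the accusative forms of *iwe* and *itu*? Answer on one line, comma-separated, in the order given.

iwesah, ituto

The suffix is conditioned by the last vowel: -to when the last vowel of the stem is a rounded vowel (*gegfu*, *oso*); -sah when the last vowel of the stem is an unrounded vowel (*jifi*, *demi*, *voszila*, *ifde*).
*iwe* — last vowel /e/ (an unrounded vowel) → -sah → *iwesah*.
*itu*: last vowel = /u/, a rounded vowel → -to → *ituto*.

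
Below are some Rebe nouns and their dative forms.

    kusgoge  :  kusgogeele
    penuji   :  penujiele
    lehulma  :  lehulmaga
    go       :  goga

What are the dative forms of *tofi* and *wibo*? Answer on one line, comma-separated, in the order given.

The suffix is conditioned by the last vowel: -ele when the last vowel of the stem is a front vowel (*kusgoge*, *penuji*); -ga when the last vowel of the stem is a back vowel (*lehulma*, *go*).
*tofi*: last vowel = /i/, a front vowel → -ele → *tofiele*.
Since the last vowel of *wibo* is /o/ (a back vowel), it takes -ga, giving *wiboga*.

tofiele, wiboga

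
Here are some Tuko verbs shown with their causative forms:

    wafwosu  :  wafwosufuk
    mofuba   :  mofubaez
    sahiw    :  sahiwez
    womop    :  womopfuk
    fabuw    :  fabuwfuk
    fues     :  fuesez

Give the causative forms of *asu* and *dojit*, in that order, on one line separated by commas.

asufuk, dojitez

The alternation tracks the last vowel of the stem — -fuk when the last vowel of the stem is a rounded vowel (*wafwosu*, *womop*, *fabuw*); -ez when the last vowel of the stem is an unrounded vowel (*mofuba*, *sahiw*, *fues*).
*asu*: last vowel = /u/, a rounded vowel → -fuk → *asufuk*.
*dojit*: last vowel = /i/, an unrounded vowel → -ez → *dojitez*.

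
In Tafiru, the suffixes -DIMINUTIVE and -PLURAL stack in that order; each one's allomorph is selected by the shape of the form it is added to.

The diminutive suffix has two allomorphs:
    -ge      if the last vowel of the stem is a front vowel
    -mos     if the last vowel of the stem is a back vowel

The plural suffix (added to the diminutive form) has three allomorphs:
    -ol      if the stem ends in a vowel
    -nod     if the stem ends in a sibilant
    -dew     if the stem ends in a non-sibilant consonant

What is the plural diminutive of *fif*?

*fif*: last vowel = /i/, a front vowel → -ge → *fifge*.
The final sound of the diminutive form *fifge* is /e/, which is a vowel, so the plural suffix is -ol, giving *fifgeol*.

fifgeol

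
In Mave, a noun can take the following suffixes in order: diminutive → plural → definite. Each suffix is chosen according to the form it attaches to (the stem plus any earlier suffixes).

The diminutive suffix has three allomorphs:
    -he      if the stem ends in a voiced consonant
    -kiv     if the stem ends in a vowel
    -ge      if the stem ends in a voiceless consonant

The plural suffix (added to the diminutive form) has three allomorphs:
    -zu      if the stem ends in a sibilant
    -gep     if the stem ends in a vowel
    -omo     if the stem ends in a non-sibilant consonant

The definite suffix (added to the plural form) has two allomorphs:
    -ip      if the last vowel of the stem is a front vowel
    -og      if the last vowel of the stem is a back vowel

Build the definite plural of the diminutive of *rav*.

ravhegepip

The final sound of *rav* is /v/, which is a voiced consonant, so the diminutive suffix is -he, giving *ravhe*.
The diminutive form *ravhe*: final sound = /e/, a vowel → -gep → *ravhegep*.
The plural form *ravhegep* — last vowel /e/ (a front vowel) → -ip → *ravhegepip*.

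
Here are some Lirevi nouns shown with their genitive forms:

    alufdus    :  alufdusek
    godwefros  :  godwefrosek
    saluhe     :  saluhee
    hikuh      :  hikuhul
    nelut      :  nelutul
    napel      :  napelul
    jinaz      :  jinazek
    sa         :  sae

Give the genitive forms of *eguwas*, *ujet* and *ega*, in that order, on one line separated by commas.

Looking at the final sound of each stem: -ek when the stem ends in a sibilant (*alufdus*, *godwefros*, *jinaz*); -ul when the stem ends in a non-sibilant consonant (*hikuh*, *nelut*, *napel*); -e when the stem ends in a vowel (*saluhe*, *sa*).
*eguwas* — final sound /s/ (a sibilant) → -ek → *eguwasek*.
Since the final sound of *ujet* is /t/ (a non-sibilant consonant), it takes -ul, giving *ujetul*.
*ega* — final sound /a/ (a vowel) → -e → *egae*.

eguwasek, ujetul, egae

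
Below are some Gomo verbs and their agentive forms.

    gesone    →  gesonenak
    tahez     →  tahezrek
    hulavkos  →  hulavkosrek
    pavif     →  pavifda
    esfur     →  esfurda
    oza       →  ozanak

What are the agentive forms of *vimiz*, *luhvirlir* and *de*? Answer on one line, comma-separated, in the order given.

vimizrek, luhvirlirda, denak

The alternation tracks the final sound of the stem — -rek when the stem ends in a sibilant (*tahez*, *hulavkos*); -da when the stem ends in a non-sibilant consonant (*pavif*, *esfur*); -nak when the stem ends in a vowel (*gesone*, *oza*).
*vimiz* — final sound /z/ (a sibilant) → -rek → *vimizrek*.
*luhvirlir*: final sound = /r/, a non-sibilant consonant → -da → *luhvirlirda*.
Since the final sound of *de* is /e/ (a vowel), it takes -nak, giving *denak*.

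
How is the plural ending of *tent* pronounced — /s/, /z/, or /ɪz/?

/s/

The stem *tent* ends in a voiceless non-sibilant consonant.
The plural suffix surfaces as /ɪz/ after sibilants, /s/ after other voiceless consonants, and /z/ after other voiced sounds.
So the plural -s on *tent* is pronounced /s/.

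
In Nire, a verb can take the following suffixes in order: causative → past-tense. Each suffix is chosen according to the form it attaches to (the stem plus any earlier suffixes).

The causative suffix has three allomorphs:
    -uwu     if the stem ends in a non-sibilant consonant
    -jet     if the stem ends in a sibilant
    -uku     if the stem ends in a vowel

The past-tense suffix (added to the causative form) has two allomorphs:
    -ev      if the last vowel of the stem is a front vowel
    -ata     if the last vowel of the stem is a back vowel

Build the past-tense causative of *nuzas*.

nuzasjetev

Since the final sound of *nuzas* is /s/ (a sibilant), it takes -jet, giving *nuzasjet*.
The causative form *nuzasjet*: last vowel = /e/, a front vowel → -ev → *nuzasjetev*.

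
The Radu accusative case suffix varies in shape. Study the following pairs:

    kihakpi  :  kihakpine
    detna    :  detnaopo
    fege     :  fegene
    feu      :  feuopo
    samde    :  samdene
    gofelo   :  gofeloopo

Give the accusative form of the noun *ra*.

raopo

The pattern is front/back vowel harmony: -ne when the last vowel of the stem is a front vowel (*kihakpi*, *fege*, *samde*); -opo when the last vowel of the stem is a back vowel (*detna*, *feu*, *gofelo*).
The last vowel of *ra* is /a/, which is a back vowel, so the suffix is -opo, giving *raopo*.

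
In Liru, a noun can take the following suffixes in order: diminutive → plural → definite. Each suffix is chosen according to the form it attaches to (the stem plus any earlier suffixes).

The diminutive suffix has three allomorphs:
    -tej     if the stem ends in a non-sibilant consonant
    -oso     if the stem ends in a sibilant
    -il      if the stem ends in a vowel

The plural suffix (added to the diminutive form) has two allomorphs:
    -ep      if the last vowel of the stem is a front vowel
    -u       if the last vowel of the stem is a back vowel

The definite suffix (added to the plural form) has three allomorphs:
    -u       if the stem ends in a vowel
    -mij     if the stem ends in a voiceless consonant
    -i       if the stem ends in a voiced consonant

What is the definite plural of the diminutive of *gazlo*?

The final sound of *gazlo* is /o/, which is a vowel, so the diminutive suffix is -il, giving *gazloil*.
The diminutive form *gazloil*: last vowel = /i/, a front vowel → -ep → *gazloilep*.
The plural form *gazloilep*: final sound = /p/, a voiceless consonant → -mij → *gazloilepmij*.

gazloilepmij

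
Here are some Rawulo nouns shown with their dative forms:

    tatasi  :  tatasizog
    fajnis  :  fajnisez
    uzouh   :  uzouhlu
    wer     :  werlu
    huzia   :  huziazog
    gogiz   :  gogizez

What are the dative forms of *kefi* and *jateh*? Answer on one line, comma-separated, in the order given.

Looking at the final sound of each stem: -ez when the stem ends in a sibilant (*fajnis*, *gogiz*); -lu when the stem ends in a non-sibilant consonant (*uzouh*, *wer*); -zog when the stem ends in a vowel (*tatasi*, *huzia*).
*kefi*: final sound = /i/, a vowel → -zog → *kefizog*.
*jateh* — final sound /h/ (a non-sibilant consonant) → -lu → *jatehlu*.

kefizog, jatehlu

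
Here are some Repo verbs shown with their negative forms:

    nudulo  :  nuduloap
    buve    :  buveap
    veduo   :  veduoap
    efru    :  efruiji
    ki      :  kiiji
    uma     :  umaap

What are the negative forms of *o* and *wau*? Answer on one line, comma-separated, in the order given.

The suffix is conditioned by the last vowel: -iji when the last vowel of the stem is a high vowel (*efru*, *ki*); -ap when the last vowel of the stem is a non-high vowel (*nudulo*, *buve*, *veduo*, *uma*).
Since the last vowel of *o* is /o/ (a non-high vowel), it takes -ap, giving *oap*.
*wau*: last vowel = /u/, a high vowel → -iji → *wauiji*.

oap, wauiji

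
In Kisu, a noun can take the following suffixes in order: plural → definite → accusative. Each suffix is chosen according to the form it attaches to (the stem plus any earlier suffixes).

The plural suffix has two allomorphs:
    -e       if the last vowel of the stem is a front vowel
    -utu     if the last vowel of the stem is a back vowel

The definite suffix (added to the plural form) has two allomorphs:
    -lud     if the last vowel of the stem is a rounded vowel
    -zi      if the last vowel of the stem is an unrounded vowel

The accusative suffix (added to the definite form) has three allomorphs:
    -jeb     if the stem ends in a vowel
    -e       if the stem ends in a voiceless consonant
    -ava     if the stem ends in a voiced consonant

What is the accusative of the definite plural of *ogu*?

oguutuludava

The last vowel of *ogu* is /u/, which is a back vowel, so the plural suffix is -utu, giving *oguutu*.
Since the last vowel of the plural form *oguutu* is /u/ (a rounded vowel), it takes -lud, giving *oguutulud*.
Since the final sound of the definite form *oguutulud* is /d/ (a voiced consonant), it takes -ava, giving *oguutuludava*.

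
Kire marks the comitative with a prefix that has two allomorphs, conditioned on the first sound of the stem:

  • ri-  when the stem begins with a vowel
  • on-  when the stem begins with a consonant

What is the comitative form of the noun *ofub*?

riofub

Since the first sound of *ofub* is /o/ (a vowel), it takes ri-, giving *riofub*.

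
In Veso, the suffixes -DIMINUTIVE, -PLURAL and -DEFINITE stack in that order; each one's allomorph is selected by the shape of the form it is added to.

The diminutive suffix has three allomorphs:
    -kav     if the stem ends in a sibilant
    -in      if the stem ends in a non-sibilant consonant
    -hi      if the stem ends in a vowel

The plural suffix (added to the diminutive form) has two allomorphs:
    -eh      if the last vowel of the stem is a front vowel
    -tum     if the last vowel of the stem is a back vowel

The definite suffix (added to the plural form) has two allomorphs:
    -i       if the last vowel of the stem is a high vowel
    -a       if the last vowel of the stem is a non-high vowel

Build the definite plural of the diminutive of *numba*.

*numba* — final sound /a/ (a vowel) → -hi → *numbahi*.
Since the last vowel of the diminutive form *numbahi* is /i/ (a front vowel), it takes -eh, giving *numbahieh*.
Since the last vowel of the plural form *numbahieh* is /e/ (a non-high vowel), it takes -a, giving *numbahieha*.

numbahieha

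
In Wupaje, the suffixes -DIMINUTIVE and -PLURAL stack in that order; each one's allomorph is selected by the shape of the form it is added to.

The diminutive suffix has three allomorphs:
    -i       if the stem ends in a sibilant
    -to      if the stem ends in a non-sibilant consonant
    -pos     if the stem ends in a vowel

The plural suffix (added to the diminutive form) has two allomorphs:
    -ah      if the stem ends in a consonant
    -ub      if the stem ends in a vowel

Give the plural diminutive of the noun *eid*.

Since the final sound of *eid* is /d/ (a non-sibilant consonant), it takes -to, giving *eidto*.
The final sound of the diminutive form *eidto* is /o/, which is a vowel, so the plural suffix is -ub, giving *eidtoub*.

eidtoub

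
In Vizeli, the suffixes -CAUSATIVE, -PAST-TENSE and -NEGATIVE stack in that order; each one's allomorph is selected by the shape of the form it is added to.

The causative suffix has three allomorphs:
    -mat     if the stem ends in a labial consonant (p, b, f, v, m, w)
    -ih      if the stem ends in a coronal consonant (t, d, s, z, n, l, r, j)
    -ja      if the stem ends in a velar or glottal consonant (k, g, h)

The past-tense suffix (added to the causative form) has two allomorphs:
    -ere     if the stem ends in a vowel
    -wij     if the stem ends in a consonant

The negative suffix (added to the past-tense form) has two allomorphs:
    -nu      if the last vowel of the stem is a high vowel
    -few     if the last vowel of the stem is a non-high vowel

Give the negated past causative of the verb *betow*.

*betow*: final consonant = /w/, labial → -mat → *betowmat*.
The causative form *betowmat* — final sound /t/ (a consonant) → -wij → *betowmatwij*.
Since the last vowel of the past-tense form *betowmatwij* is /i/ (a high vowel), it takes -nu, giving *betowmatwijnu*.

betowmatwijnu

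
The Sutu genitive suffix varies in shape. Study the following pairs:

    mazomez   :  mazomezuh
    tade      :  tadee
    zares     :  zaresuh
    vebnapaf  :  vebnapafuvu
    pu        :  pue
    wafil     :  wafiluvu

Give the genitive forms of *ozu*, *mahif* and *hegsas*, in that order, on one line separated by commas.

The suffix is conditioned by the final sound: -uh when the stem ends in a sibilant (*mazomez*, *zares*); -uvu when the stem ends in a non-sibilant consonant (*vebnapaf*, *wafil*); -e when the stem ends in a vowel (*tade*, *pu*).
Since the final sound of *ozu* is /u/ (a vowel), it takes -e, giving *ozue*.
The final sound of *mahif* is /f/, which is a non-sibilant consonant, so the suffix is -uvu, giving *mahifuvu*.
Since the final sound of *hegsas* is /s/ (a sibilant), it takes -uh, giving *hegsasuh*.

ozue, mahifuvu, hegsasuh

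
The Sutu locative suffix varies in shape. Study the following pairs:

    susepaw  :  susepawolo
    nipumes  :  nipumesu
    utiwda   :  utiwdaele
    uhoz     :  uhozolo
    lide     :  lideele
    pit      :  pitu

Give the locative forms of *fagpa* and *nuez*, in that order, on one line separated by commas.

fagpaele, nuezolo

The pattern is voicing of the final sound: -u when the stem ends in a voiceless consonant (*nipumes*, *pit*); -olo when the stem ends in a voiced consonant (*susepaw*, *uhoz*); -ele when the stem ends in a vowel (*utiwda*, *lide*).
*fagpa* — final sound /a/ (a vowel) → -ele → *fagpaele*.
*nuez*: final sound = /z/, a voiced consonant → -olo → *nuezolo*.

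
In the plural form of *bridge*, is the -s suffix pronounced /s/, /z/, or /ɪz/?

The stem *bridge* ends in a sibilant (/s, z, ʃ, ʒ, tʃ, dʒ/).
The plural suffix surfaces as /ɪz/ after sibilants, /s/ after other voiceless consonants, and /z/ after other voiced sounds.
So the plural -s on *bridge* is pronounced /ɪz/.

/ɪz/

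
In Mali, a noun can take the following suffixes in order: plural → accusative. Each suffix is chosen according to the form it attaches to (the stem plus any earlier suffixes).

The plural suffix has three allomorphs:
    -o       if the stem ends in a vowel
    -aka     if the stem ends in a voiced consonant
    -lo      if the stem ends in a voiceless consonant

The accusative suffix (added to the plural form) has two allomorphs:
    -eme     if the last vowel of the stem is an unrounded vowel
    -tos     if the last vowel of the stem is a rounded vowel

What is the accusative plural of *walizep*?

*walizep* — final sound /p/ (a voiceless consonant) → -lo → *walizeplo*.
The last vowel of the plural form *walizeplo* is /o/, which is a rounded vowel, so the accusative suffix is -tos, giving *walizeplotos*.

walizeplotos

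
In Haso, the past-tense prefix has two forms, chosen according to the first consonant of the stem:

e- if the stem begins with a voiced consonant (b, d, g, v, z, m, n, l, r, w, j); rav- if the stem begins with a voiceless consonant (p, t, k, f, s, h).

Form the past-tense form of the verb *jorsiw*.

ejorsiw

The first consonant of *jorsiw* is /j/, which is voiced, so the prefix is e-, giving *ejorsiw*.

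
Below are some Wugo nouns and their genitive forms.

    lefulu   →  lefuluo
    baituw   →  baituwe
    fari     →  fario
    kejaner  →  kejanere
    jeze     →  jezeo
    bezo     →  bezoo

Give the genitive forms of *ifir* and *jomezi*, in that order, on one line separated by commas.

ifire, jomezio

The suffix is conditioned by the final sound: -e when the stem ends in a consonant (*baituw*, *kejaner*); -o when the stem ends in a vowel (*lefulu*, *fari*, *jeze*, *bezo*).
*ifir* — final sound /r/ (a consonant) → -e → *ifire*.
The final sound of *jomezi* is /i/, which is a vowel, so the suffix is -o, giving *jomezio*.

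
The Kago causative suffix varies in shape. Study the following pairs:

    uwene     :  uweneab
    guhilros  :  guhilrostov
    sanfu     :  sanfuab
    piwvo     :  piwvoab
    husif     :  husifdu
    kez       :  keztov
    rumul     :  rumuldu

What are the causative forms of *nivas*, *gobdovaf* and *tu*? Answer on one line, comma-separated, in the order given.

nivastov, gobdovafdu, tuab

Looking at the final sound of each stem: -tov when the stem ends in a sibilant (*guhilros*, *kez*); -du when the stem ends in a non-sibilant consonant (*husif*, *rumul*); -ab when the stem ends in a vowel (*uwene*, *sanfu*, *piwvo*).
*nivas* — final sound /s/ (a sibilant) → -tov → *nivastov*.
Since the final sound of *gobdovaf* is /f/ (a non-sibilant consonant), it takes -du, giving *gobdovafdu*.
*tu* — final sound /u/ (a vowel) → -ab → *tuab*.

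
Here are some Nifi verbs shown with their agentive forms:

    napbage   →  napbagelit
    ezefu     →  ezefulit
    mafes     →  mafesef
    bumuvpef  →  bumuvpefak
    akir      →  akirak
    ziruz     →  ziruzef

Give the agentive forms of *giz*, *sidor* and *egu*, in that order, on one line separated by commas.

The alternation tracks the final sound of the stem — -ef when the stem ends in a sibilant (*mafes*, *ziruz*); -ak when the stem ends in a non-sibilant consonant (*bumuvpef*, *akir*); -lit when the stem ends in a vowel (*napbage*, *ezefu*).
*giz*: final sound = /z/, a sibilant → -ef → *gizef*.
*sidor*: final sound = /r/, a non-sibilant consonant → -ak → *sidorak*.
*egu*: final sound = /u/, a vowel → -lit → *egulit*.

gizef, sidorak, egulit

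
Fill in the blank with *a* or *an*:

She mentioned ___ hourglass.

The indefinite article is chosen by the initial *sound* of the following word, not its spelling.
*hourglass* begins with the sound /aʊ/ (silent h) — a vowel sound.
So the article is *an*: She mentioned an hourglass.

an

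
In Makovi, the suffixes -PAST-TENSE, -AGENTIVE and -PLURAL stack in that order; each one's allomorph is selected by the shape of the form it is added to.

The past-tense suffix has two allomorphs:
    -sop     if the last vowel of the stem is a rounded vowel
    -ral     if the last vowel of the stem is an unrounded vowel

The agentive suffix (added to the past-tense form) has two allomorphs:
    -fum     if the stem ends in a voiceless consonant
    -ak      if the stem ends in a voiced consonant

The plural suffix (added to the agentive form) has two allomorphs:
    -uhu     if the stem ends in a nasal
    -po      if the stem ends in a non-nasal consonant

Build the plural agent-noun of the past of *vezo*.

The last vowel of *vezo* is /o/, which is a rounded vowel, so the past-tense suffix is -sop, giving *vezosop*.
The past-tense form *vezosop*: final consonant = /p/, voiceless → -fum → *vezosopfum*.
The final consonant of the agentive form *vezosopfum* is /m/, which is a nasal, so the plural suffix is -uhu, giving *vezosopfumuhu*.

vezosopfumuhu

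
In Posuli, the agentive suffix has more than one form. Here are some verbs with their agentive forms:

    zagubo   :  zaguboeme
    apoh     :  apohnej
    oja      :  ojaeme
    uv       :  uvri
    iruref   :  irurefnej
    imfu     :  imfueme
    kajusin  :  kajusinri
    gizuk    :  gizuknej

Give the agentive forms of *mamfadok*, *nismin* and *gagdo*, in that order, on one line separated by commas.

The suffix is conditioned by the final sound: -nej when the stem ends in a voiceless consonant (*apoh*, *iruref*, *gizuk*); -ri when the stem ends in a voiced consonant (*uv*, *kajusin*); -eme when the stem ends in a vowel (*zagubo*, *oja*, *imfu*).
Since the final sound of *mamfadok* is /k/ (a voiceless consonant), it takes -nej, giving *mamfadoknej*.
*nismin* — final sound /n/ (a voiced consonant) → -ri → *nisminri*.
The final sound of *gagdo* is /o/, which is a vowel, so the suffix is -eme, giving *gagdoeme*.

mamfadoknej, nisminri, gagdoeme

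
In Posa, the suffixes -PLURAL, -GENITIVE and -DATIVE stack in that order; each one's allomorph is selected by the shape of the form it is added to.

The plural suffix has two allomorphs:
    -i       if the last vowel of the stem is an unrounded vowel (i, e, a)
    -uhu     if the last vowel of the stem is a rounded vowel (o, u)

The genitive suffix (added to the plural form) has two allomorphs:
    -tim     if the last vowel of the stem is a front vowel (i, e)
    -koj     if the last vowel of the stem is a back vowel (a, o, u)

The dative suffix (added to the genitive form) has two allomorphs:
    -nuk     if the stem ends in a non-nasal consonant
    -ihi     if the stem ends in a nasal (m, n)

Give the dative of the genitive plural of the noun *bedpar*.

bedparitimihi

*bedpar* — last vowel /a/ (an unrounded vowel) → -i → *bedpari*.
The plural form *bedpari*: last vowel = /i/, a front vowel → -tim → *bedparitim*.
The final consonant of the genitive form *bedparitim* is /m/, which is a nasal, so the dative suffix is -ihi, giving *bedparitimihi*.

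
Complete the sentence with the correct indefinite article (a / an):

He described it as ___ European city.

a

The indefinite article is chosen by the initial *sound* of the following word, not its spelling.
*European* begins with the sound /jʊ/ (eu pronounced /jʊ/) — a consonant sound.
So the article is *a*: He described it as a European city.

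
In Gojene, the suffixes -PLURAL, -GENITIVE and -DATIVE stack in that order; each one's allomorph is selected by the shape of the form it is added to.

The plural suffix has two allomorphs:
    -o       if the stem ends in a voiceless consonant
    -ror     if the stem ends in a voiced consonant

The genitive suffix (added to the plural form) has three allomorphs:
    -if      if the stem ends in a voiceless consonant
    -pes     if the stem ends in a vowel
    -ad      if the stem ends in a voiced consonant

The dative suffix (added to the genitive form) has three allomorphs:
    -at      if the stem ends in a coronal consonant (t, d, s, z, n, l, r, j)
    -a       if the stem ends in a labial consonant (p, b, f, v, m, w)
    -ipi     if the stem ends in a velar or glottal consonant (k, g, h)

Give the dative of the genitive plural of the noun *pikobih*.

pikobihopesat

*pikobih* — final consonant /h/ (voiceless) → -o → *pikobiho*.
The final sound of the plural form *pikobiho* is /o/, which is a vowel, so the genitive suffix is -pes, giving *pikobihopes*.
The genitive form *pikobihopes*: final consonant = /s/, coronal → -at → *pikobihopesat*.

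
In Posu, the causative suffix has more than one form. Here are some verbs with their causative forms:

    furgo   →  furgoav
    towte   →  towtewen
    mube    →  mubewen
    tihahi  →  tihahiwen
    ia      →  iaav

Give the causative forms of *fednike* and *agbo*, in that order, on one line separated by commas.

The suffix is conditioned by the last vowel: -wen when the last vowel of the stem is a front vowel (*towte*, *mube*, *tihahi*); -av when the last vowel of the stem is a back vowel (*furgo*, *ia*).
*fednike* — last vowel /e/ (a front vowel) → -wen → *fednikewen*.
*agbo*: last vowel = /o/, a back vowel → -av → *agboav*.

fednikewen, agboav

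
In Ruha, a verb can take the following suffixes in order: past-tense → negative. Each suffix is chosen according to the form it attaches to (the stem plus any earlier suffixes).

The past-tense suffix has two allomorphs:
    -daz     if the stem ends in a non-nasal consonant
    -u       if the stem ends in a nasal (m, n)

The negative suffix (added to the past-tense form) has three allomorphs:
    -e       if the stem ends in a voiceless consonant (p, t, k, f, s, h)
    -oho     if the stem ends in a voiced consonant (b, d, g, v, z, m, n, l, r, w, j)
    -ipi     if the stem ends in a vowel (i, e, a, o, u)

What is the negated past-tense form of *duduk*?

Since the final consonant of *duduk* is /k/ (non-nasal), it takes -daz, giving *dudukdaz*.
The past-tense form *dudukdaz*: final sound = /z/, a voiced consonant → -oho → *dudukdazoho*.

dudukdazoho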